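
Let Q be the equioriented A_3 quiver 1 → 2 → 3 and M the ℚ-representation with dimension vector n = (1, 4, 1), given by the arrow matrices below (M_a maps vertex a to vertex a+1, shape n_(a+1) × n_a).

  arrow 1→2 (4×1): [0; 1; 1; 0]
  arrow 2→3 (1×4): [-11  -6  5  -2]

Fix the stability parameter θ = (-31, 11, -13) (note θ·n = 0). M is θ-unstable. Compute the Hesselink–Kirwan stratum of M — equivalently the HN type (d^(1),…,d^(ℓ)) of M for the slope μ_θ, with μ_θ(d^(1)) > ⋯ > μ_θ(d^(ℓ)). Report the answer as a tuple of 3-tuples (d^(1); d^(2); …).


Barcode: M ≅ I[1,3], I[2,2]^3. HN layers by μ_θ (3 steps, strictly decreasing):
  μ^(1)=11; μ^(2)=-1; μ^(3)=-31

((0, 3, 0); (0, 1, 1); (1, 0, 0))


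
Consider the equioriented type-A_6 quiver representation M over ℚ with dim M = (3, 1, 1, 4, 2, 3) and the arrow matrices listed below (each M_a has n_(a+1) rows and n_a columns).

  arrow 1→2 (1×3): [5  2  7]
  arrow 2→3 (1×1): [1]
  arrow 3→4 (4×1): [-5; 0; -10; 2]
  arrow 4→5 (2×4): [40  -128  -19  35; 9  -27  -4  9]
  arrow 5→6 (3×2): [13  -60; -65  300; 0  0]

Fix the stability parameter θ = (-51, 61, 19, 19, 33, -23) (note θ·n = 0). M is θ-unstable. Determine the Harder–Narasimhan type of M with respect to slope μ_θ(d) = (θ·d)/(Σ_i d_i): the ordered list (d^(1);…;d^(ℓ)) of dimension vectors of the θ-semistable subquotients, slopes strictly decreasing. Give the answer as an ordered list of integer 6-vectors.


Via rank(M_{q-1}∘⋯∘M_p): M ≅ I[1,1]^2, I[1,5], I[4,4]^2, I[4,6], I[6,6]^2.
μ_θ-semistable layers: μ^(1)=33; μ^(2)=19; μ^(3)=29/3; μ^(4)=-23; μ^(5)=-51

((0, 1, 1, 1, 1, 0); (0, 0, 0, 2, 0, 0); (0, 0, 0, 1, 1, 1); (0, 0, 0, 0, 0, 2); (3, 0, 0, 0, 0, 0))


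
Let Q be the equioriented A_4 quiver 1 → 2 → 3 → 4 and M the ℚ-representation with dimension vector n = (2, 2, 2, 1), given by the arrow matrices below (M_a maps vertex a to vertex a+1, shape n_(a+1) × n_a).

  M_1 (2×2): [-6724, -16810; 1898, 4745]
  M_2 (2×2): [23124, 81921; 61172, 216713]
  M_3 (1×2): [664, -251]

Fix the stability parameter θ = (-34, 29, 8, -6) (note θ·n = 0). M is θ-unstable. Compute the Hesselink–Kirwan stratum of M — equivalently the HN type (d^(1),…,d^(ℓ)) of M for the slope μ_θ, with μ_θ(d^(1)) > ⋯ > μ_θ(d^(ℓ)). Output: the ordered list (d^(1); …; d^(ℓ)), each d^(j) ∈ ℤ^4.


Via rank(M_{q-1}∘⋯∘M_p): M ≅ I[1,1], I[1,4], I[2,2], I[3,3].
μ_θ-semistable layers: μ^(1)=29; μ^(2)=31/3; μ^(3)=8; μ^(4)=-34

((0, 1, 0, 0); (0, 1, 1, 1); (0, 0, 1, 0); (2, 0, 0, 0))


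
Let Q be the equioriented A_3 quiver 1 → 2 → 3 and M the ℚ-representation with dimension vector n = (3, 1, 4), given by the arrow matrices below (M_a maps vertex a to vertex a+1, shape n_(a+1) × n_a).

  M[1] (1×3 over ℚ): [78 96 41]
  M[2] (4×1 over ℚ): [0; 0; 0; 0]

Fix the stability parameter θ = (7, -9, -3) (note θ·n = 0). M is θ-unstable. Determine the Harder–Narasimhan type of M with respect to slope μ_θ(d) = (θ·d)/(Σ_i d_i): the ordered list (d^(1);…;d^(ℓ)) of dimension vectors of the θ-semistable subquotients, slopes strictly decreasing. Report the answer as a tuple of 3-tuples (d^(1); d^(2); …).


Barcode: M ≅ I[1,1]^2, I[1,2], I[3,3]^4. HN layers by μ_θ (3 steps, strictly decreasing):
  μ^(1)=7; μ^(2)=-1; μ^(3)=-3

((2, 0, 0); (1, 1, 0); (0, 0, 4))


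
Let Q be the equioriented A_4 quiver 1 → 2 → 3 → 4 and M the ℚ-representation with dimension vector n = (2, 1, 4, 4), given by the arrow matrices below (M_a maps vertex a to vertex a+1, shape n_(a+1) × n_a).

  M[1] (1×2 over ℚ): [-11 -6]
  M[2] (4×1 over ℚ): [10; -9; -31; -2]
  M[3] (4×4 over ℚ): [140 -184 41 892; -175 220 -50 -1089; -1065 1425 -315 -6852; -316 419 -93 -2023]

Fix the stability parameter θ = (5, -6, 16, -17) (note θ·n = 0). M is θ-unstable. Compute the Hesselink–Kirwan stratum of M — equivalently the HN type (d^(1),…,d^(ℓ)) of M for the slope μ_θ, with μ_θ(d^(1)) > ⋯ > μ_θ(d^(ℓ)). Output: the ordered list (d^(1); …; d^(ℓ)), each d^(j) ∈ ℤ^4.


Interval decomposition of M: I[1,1], I[1,4], I[3,3], I[3,4]^2, I[4,4].
HN type (ℓ=4): μ^(1)=16; μ^(2)=5; μ^(3)=-1/2; μ^(4)=-17

((0, 0, 1, 0); (1, 0, 0, 0); (1, 1, 3, 3); (0, 0, 0, 1))


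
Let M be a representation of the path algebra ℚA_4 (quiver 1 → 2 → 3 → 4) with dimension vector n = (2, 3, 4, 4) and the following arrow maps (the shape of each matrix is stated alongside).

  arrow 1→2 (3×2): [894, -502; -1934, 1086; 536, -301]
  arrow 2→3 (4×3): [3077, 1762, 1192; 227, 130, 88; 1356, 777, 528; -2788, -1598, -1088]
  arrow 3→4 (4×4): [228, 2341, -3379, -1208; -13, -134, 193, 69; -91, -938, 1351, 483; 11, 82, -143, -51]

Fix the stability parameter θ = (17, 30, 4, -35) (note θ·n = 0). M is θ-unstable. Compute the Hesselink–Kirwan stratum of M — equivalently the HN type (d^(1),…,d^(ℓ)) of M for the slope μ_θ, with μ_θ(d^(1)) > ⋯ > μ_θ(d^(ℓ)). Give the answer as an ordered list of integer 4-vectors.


Via rank(M_{q-1}∘⋯∘M_p): M ≅ I[1,2], I[1,3], I[2,4], I[3,3], I[3,4], I[4,4]^2.
μ_θ-semistable layers: μ^(1)=30; μ^(2)=17; μ^(3)=4; μ^(4)=-1/3; μ^(5)=-31/2; μ^(6)=-35

((0, 1, 0, 0); (2, 1, 1, 0); (0, 0, 1, 0); (0, 1, 1, 1); (0, 0, 1, 1); (0, 0, 0, 2))


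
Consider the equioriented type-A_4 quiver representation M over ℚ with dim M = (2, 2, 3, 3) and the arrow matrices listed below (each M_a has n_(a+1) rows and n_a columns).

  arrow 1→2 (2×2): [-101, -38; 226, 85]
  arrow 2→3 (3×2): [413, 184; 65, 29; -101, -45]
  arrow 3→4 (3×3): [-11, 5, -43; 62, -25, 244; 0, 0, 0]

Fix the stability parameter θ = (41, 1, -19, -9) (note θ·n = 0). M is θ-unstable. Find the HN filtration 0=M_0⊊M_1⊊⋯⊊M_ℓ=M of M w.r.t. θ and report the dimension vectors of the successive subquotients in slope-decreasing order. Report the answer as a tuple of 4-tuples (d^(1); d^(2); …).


Barcode: M ≅ I[1,4]^2, I[3,3], I[4,4]. HN layers by μ_θ (3 steps, strictly decreasing):
  μ^(1)=7/2; μ^(2)=-9; μ^(3)=-19

((2, 2, 2, 2); (0, 0, 0, 1); (0, 0, 1, 0))


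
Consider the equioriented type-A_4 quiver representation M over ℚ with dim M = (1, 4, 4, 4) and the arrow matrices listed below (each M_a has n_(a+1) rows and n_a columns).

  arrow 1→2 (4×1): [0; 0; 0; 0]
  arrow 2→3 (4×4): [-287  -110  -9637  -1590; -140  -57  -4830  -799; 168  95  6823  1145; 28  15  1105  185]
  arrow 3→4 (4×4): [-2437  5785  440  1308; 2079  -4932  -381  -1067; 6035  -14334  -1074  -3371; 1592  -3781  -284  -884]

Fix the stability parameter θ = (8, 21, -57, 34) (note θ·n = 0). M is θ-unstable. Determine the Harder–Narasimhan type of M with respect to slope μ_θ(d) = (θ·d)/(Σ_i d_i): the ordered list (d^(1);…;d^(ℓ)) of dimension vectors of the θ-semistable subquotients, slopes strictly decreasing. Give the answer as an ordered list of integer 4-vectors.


Via rank(M_{q-1}∘⋯∘M_p): M ≅ I[1,1], I[2,2], I[2,4]^3, I[3,4].
μ_θ-semistable layers: μ^(1)=34; μ^(2)=21; μ^(3)=8; μ^(4)=-18; μ^(5)=-57

((0, 0, 0, 4); (0, 1, 0, 0); (1, 0, 0, 0); (0, 3, 3, 0); (0, 0, 1, 0))


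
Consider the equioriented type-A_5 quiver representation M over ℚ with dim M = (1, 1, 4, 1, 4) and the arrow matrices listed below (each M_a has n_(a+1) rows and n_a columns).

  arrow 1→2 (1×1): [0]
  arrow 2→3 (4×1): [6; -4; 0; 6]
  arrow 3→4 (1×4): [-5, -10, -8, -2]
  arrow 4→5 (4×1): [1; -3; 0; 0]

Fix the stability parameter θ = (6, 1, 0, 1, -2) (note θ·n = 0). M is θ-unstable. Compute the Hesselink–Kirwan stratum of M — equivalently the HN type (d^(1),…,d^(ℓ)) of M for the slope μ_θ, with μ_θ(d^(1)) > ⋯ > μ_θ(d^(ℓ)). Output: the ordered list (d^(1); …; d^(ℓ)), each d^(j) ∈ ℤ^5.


Interval decomposition of M: I[1,1], I[2,5], I[3,3]^3, I[5,5]^3.
HN type (ℓ=3): μ^(1)=6; μ^(2)=0; μ^(3)=-2

((1, 0, 0, 0, 0); (0, 1, 4, 1, 1); (0, 0, 0, 0, 3))


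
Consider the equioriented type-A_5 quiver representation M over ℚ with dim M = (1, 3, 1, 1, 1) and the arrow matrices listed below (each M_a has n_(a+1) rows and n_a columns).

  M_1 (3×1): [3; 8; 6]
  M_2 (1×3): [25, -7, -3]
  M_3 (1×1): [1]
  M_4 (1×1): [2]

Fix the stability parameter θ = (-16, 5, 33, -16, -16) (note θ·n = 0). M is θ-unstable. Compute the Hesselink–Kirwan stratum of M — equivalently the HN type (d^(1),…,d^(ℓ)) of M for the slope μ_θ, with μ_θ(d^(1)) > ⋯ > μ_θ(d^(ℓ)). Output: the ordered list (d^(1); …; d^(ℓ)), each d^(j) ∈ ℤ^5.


Via rank(M_{q-1}∘⋯∘M_p): M ≅ I[1,5], I[2,2]^2.
μ_θ-semistable layers: μ^(1)=5; μ^(2)=3/2; μ^(3)=-16

((0, 2, 0, 0, 0); (0, 1, 1, 1, 1); (1, 0, 0, 0, 0))


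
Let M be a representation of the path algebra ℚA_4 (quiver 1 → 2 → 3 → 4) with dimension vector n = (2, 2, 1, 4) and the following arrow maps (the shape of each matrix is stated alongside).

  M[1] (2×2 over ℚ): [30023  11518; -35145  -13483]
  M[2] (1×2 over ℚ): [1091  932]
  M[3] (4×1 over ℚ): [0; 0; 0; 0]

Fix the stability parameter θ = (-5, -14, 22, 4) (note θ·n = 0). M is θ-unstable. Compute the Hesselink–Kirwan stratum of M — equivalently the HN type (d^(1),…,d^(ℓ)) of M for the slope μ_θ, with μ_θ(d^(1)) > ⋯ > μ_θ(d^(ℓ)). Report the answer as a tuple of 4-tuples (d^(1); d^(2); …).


Interval decomposition of M: I[1,2], I[1,3], I[4,4]^4.
HN type (ℓ=3): μ^(1)=22; μ^(2)=4; μ^(3)=-19/2

((0, 0, 1, 0); (0, 0, 0, 4); (2, 2, 0, 0))


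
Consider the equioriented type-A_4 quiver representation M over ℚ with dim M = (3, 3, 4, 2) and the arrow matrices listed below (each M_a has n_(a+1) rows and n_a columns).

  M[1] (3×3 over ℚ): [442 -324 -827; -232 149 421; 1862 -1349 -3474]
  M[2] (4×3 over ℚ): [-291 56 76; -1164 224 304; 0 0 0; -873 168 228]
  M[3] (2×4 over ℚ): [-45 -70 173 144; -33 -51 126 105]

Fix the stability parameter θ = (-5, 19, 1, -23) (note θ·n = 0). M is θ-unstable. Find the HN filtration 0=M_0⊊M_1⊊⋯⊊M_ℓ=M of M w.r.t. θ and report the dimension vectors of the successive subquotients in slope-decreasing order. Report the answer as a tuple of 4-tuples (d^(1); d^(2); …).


Via rank(M_{q-1}∘⋯∘M_p): M ≅ I[1,1], I[1,2], I[1,4], I[2,2], I[3,3]^2, I[3,4].
μ_θ-semistable layers: μ^(1)=19; μ^(2)=1; μ^(3)=-1; μ^(4)=-5; μ^(5)=-11

((0, 2, 0, 0); (0, 0, 2, 0); (0, 1, 1, 1); (3, 0, 0, 0); (0, 0, 1, 1))


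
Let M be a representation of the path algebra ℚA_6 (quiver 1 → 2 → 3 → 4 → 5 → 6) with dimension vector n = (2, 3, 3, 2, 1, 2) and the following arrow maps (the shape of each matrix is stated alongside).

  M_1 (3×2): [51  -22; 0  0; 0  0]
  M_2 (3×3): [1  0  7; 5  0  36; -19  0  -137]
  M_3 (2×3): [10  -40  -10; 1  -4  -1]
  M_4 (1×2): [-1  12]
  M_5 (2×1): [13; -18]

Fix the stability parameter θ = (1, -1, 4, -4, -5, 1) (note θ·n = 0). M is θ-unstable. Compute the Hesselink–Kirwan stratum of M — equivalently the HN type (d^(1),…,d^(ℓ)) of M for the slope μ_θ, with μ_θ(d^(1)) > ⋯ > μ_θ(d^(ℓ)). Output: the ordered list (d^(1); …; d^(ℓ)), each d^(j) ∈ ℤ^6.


Via rank(M_{q-1}∘⋯∘M_p): M ≅ I[1,1], I[1,3], I[2,2], I[2,3], I[3,6], I[4,4], I[6,6].
μ_θ-semistable layers: μ^(1)=4; μ^(2)=1; μ^(3)=0; μ^(4)=-1; μ^(5)=-5/3; μ^(6)=-4

((0, 0, 2, 0, 0, 0); (1, 0, 0, 0, 0, 2); (1, 1, 0, 0, 0, 0); (0, 2, 0, 0, 0, 0); (0, 0, 1, 1, 1, 0); (0, 0, 0, 1, 0, 0))


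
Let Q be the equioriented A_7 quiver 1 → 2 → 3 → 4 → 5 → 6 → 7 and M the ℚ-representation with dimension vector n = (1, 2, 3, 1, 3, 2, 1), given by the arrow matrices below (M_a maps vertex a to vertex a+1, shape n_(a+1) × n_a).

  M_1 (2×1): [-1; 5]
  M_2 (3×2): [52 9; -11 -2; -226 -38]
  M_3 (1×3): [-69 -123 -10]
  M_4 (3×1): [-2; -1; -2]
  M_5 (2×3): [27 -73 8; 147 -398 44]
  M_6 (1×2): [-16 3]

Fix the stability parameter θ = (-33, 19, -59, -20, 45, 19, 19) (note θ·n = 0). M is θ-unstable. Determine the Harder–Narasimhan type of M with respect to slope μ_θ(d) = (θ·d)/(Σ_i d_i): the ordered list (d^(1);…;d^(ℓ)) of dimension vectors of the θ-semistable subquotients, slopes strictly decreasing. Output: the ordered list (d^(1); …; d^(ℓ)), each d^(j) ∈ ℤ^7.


Barcode: M ≅ I[1,3], I[2,6], I[3,3], I[5,5], I[5,7]. HN layers by μ_θ (6 steps, strictly decreasing):
  μ^(1)=45; μ^(2)=32; μ^(3)=83/3; μ^(4)=-20; μ^(5)=-33; μ^(6)=-59

((0, 0, 0, 0, 1, 0, 0); (0, 0, 0, 0, 1, 1, 0); (0, 0, 0, 0, 1, 1, 1); (0, 2, 2, 1, 0, 0, 0); (1, 0, 0, 0, 0, 0, 0); (0, 0, 1, 0, 0, 0, 0))


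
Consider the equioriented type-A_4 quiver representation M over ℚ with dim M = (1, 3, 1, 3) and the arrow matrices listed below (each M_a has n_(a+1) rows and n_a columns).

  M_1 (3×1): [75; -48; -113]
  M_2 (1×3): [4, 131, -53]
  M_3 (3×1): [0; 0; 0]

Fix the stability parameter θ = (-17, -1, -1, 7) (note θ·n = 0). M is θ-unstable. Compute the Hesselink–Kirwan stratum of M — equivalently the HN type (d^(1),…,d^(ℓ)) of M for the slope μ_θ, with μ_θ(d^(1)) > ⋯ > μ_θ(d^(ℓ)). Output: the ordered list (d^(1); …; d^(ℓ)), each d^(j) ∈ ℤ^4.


Interval decomposition of M: I[1,3], I[2,2]^2, I[4,4]^3.
HN type (ℓ=3): μ^(1)=7; μ^(2)=-1; μ^(3)=-17

((0, 0, 0, 3); (0, 3, 1, 0); (1, 0, 0, 0))


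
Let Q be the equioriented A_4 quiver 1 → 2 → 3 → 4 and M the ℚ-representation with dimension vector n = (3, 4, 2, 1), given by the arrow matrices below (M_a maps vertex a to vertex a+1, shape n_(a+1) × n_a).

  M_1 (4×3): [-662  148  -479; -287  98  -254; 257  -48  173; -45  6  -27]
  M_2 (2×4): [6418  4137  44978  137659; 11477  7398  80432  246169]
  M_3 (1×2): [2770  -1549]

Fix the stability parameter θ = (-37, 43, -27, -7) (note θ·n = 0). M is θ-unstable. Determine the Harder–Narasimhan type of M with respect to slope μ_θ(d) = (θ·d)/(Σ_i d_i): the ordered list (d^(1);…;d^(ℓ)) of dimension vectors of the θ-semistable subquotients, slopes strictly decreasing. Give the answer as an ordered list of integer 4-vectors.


Interval decomposition of M: I[1,2], I[1,3], I[1,4], I[2,2].
HN type (ℓ=4): μ^(1)=43; μ^(2)=8; μ^(3)=3; μ^(4)=-37

((0, 2, 0, 0); (0, 1, 1, 0); (0, 1, 1, 1); (3, 0, 0, 0))


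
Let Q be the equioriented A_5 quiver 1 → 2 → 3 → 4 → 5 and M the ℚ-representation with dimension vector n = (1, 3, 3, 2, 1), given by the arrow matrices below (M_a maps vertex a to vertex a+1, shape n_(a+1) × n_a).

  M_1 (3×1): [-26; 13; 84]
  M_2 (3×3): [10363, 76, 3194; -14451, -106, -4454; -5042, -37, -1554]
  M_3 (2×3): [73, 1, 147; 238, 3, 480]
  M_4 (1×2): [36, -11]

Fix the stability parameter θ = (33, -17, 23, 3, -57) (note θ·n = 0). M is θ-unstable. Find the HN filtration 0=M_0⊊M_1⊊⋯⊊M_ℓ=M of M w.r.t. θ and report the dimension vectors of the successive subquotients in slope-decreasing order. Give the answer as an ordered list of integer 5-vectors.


Interval decomposition of M: I[1,5], I[2,3], I[2,4].
HN type (ℓ=4): μ^(1)=23; μ^(2)=13; μ^(3)=-3; μ^(4)=-17

((0, 0, 1, 0, 0); (0, 0, 1, 1, 0); (1, 1, 1, 1, 1); (0, 2, 0, 0, 0))


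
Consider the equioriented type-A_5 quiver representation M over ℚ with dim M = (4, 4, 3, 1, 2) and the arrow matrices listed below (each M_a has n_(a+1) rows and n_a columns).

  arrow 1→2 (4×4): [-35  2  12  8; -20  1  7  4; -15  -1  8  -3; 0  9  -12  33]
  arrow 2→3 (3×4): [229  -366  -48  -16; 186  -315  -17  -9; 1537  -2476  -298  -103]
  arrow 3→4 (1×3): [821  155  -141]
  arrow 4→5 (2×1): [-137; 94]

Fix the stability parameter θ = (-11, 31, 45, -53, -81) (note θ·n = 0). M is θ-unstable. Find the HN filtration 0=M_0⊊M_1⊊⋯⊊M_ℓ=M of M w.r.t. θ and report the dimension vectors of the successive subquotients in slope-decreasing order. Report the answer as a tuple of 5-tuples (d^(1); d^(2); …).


Via rank(M_{q-1}∘⋯∘M_p): M ≅ I[1,1], I[1,3]^2, I[1,5], I[2,2], I[5,5].
μ_θ-semistable layers: μ^(1)=45; μ^(2)=31; μ^(3)=-11; μ^(4)=-69/5; μ^(5)=-81

((0, 0, 2, 0, 0); (0, 3, 0, 0, 0); (3, 0, 0, 0, 0); (1, 1, 1, 1, 1); (0, 0, 0, 0, 1))


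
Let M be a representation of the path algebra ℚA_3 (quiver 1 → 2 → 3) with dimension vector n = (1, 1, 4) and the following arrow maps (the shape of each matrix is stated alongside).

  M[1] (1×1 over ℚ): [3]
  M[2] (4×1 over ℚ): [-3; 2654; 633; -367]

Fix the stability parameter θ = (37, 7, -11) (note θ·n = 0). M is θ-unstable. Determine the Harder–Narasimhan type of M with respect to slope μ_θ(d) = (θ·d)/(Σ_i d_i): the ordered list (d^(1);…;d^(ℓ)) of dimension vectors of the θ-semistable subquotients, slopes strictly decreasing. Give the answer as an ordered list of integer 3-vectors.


Barcode: M ≅ I[1,3], I[3,3]^3. HN layers by μ_θ (2 steps, strictly decreasing):
  μ^(1)=11; μ^(2)=-11

((1, 1, 1); (0, 0, 3))


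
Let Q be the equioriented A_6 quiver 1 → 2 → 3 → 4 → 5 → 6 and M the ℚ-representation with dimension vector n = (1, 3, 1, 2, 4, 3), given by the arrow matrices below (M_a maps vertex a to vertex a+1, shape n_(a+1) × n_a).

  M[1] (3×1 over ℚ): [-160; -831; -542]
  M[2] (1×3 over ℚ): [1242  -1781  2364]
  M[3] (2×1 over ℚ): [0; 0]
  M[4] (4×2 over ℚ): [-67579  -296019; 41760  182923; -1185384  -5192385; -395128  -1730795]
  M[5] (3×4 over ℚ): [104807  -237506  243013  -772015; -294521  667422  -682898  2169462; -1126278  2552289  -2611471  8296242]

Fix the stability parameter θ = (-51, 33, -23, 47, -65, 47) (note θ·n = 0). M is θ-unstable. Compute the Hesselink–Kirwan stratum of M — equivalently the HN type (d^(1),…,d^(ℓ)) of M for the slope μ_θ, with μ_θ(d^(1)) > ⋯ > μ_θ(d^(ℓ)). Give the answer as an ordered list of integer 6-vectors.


Barcode: M ≅ I[1,3], I[2,2]^2, I[4,5], I[4,6], I[5,6]^2. HN layers by μ_θ (6 steps, strictly decreasing):
  μ^(1)=47; μ^(2)=33; μ^(3)=5; μ^(4)=-9; μ^(5)=-51; μ^(6)=-65

((0, 0, 0, 0, 0, 3); (0, 2, 0, 0, 0, 0); (0, 1, 1, 0, 0, 0); (0, 0, 0, 2, 2, 0); (1, 0, 0, 0, 0, 0); (0, 0, 0, 0, 2, 0))


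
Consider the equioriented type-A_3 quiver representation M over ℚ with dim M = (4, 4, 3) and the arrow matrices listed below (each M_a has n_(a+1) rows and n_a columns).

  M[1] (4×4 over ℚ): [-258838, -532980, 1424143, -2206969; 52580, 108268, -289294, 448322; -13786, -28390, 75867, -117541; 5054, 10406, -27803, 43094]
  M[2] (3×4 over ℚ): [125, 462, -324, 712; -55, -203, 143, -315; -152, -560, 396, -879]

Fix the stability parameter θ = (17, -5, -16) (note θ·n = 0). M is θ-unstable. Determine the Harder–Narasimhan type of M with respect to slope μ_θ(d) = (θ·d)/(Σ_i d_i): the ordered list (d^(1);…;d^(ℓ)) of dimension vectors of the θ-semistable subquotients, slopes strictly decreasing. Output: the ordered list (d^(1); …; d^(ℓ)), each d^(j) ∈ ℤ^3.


Via rank(M_{q-1}∘⋯∘M_p): M ≅ I[1,1], I[1,3]^3, I[2,2].
μ_θ-semistable layers: μ^(1)=17; μ^(2)=-4/3; μ^(3)=-5

((1, 0, 0); (3, 3, 3); (0, 1, 0))


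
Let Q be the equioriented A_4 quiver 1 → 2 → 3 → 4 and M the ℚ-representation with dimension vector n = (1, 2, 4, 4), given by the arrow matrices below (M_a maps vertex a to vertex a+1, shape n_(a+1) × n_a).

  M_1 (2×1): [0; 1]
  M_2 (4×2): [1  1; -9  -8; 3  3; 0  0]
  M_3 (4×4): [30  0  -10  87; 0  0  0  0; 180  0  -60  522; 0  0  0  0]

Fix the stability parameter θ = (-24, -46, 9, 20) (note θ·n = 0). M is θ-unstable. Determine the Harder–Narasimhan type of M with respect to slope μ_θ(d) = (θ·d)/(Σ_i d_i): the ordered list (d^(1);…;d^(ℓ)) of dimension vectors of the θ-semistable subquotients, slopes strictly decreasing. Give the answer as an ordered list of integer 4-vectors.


Via rank(M_{q-1}∘⋯∘M_p): M ≅ I[1,3], I[2,3], I[3,3], I[3,4], I[4,4]^3.
μ_θ-semistable layers: μ^(1)=20; μ^(2)=9; μ^(3)=-35; μ^(4)=-46

((0, 0, 0, 4); (0, 0, 4, 0); (1, 1, 0, 0); (0, 1, 0, 0))


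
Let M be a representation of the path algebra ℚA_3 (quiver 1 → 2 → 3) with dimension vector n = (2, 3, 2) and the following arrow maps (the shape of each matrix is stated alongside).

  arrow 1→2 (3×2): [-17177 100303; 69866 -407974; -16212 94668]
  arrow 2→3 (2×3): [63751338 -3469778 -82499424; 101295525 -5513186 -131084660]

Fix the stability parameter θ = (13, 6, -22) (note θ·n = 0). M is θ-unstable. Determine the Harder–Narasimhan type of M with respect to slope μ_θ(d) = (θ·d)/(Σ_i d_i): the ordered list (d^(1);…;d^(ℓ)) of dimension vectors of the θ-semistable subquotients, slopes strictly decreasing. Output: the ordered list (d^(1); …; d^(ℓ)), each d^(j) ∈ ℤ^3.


Interval decomposition of M: I[1,1], I[1,3], I[2,2], I[2,3].
HN type (ℓ=4): μ^(1)=13; μ^(2)=6; μ^(3)=-1; μ^(4)=-8

((1, 0, 0); (0, 1, 0); (1, 1, 1); (0, 1, 1))


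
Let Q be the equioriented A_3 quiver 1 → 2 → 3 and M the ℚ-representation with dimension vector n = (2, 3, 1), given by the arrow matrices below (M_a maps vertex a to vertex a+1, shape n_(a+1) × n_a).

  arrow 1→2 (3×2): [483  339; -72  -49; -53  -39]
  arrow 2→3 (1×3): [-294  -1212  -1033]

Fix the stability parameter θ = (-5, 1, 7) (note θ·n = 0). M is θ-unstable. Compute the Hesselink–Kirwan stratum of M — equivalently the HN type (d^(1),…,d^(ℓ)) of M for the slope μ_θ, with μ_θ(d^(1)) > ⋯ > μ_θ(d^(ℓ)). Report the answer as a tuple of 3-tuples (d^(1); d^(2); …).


Barcode: M ≅ I[1,2], I[1,3], I[2,2]. HN layers by μ_θ (3 steps, strictly decreasing):
  μ^(1)=7; μ^(2)=1; μ^(3)=-5

((0, 0, 1); (0, 3, 0); (2, 0, 0))


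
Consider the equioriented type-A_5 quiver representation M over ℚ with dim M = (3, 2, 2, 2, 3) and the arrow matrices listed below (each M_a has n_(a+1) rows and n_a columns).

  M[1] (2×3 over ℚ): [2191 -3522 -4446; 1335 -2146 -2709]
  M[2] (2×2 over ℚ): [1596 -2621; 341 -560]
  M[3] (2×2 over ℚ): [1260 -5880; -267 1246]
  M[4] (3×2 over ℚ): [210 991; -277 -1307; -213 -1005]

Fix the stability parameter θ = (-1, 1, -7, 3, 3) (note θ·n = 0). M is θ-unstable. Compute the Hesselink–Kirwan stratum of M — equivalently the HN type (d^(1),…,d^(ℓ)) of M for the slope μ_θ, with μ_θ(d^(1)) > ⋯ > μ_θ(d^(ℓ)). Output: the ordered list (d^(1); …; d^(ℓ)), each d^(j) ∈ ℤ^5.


Interval decomposition of M: I[1,1], I[1,3], I[1,5], I[4,5], I[5,5].
HN type (ℓ=3): μ^(1)=3; μ^(2)=-1; μ^(3)=-7/3

((0, 0, 0, 2, 3); (1, 0, 0, 0, 0); (2, 2, 2, 0, 0))


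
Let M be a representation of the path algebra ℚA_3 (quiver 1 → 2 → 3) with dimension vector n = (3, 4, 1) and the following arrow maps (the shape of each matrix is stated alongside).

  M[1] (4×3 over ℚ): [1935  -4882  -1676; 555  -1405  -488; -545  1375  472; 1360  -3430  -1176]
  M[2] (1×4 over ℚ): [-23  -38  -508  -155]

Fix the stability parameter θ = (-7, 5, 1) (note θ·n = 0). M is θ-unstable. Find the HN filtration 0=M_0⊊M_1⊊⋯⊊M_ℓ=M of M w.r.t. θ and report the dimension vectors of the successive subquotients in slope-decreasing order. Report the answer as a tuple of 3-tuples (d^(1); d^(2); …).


Interval decomposition of M: I[1,1], I[1,2], I[1,3], I[2,2]^2.
HN type (ℓ=3): μ^(1)=5; μ^(2)=3; μ^(3)=-7

((0, 3, 0); (0, 1, 1); (3, 0, 0))


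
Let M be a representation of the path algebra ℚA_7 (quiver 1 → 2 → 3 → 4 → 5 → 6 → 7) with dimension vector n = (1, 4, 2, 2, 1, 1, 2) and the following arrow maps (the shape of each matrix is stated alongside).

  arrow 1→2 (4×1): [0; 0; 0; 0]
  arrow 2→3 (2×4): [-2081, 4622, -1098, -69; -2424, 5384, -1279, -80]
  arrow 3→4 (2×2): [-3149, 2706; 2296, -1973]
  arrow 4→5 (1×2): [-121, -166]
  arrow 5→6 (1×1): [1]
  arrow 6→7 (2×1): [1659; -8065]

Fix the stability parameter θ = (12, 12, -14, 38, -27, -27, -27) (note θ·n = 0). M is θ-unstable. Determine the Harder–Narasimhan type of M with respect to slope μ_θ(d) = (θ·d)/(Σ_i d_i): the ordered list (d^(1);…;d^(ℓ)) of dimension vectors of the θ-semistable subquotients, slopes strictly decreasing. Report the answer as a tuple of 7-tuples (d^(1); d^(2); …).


Via rank(M_{q-1}∘⋯∘M_p): M ≅ I[1,1], I[2,2]^2, I[2,4], I[2,7], I[7,7].
μ_θ-semistable layers: μ^(1)=38; μ^(2)=12; μ^(3)=-1; μ^(4)=-15/2; μ^(5)=-27

((0, 0, 0, 1, 0, 0, 0); (1, 2, 0, 0, 0, 0, 0); (0, 1, 1, 0, 0, 0, 0); (0, 1, 1, 1, 1, 1, 1); (0, 0, 0, 0, 0, 0, 1))


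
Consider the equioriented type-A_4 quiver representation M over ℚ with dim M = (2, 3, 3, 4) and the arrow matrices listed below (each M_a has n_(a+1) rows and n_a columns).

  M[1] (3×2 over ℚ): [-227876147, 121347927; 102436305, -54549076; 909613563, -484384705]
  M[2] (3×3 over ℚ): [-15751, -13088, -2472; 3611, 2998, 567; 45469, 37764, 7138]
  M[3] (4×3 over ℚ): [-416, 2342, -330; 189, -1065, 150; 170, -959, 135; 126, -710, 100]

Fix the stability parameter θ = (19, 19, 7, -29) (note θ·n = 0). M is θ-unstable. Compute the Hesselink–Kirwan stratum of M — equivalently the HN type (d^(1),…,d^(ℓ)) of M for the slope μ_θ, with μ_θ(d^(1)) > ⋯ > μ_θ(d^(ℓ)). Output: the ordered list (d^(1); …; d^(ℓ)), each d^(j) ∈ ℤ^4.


Barcode: M ≅ I[1,3], I[1,4], I[2,2], I[3,4], I[4,4]^2. HN layers by μ_θ (5 steps, strictly decreasing):
  μ^(1)=19; μ^(2)=15; μ^(3)=4; μ^(4)=-11; μ^(5)=-29

((0, 1, 0, 0); (1, 1, 1, 0); (1, 1, 1, 1); (0, 0, 1, 1); (0, 0, 0, 2))


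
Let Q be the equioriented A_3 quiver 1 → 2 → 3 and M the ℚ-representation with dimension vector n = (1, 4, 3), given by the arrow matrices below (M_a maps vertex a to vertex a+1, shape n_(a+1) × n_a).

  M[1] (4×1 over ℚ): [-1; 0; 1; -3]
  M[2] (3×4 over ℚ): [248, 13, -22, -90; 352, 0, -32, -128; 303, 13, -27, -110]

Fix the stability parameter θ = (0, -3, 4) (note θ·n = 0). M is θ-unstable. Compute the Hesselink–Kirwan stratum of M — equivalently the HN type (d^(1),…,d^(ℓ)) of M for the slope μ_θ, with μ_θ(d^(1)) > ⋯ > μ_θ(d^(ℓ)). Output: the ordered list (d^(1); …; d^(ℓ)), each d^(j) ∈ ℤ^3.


Barcode: M ≅ I[1,2], I[2,2], I[2,3]^2, I[3,3]. HN layers by μ_θ (3 steps, strictly decreasing):
  μ^(1)=4; μ^(2)=-3/2; μ^(3)=-3

((0, 0, 3); (1, 1, 0); (0, 3, 0))


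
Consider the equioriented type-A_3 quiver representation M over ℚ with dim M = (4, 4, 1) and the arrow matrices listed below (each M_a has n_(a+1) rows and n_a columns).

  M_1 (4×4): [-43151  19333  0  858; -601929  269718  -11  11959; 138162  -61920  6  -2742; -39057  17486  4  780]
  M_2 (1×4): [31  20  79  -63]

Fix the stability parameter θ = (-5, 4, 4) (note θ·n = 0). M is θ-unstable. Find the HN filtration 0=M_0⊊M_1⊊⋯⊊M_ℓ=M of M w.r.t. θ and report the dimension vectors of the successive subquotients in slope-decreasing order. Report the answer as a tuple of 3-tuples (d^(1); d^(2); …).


Interval decomposition of M: I[1,1], I[1,2]^2, I[1,3], I[2,2].
HN type (ℓ=2): μ^(1)=4; μ^(2)=-5

((0, 4, 1); (4, 0, 0))


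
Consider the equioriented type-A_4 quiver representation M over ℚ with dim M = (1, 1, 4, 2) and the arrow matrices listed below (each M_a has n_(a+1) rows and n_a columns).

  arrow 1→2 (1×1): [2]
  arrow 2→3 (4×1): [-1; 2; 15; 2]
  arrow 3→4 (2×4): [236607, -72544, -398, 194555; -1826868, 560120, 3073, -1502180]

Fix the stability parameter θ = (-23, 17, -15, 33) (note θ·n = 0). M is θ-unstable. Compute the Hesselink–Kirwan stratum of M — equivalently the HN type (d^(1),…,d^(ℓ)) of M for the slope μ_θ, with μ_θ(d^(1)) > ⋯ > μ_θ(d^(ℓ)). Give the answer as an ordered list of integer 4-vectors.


Interval decomposition of M: I[1,4], I[3,3]^2, I[3,4].
HN type (ℓ=4): μ^(1)=33; μ^(2)=1; μ^(3)=-15; μ^(4)=-23

((0, 0, 0, 2); (0, 1, 1, 0); (0, 0, 3, 0); (1, 0, 0, 0))


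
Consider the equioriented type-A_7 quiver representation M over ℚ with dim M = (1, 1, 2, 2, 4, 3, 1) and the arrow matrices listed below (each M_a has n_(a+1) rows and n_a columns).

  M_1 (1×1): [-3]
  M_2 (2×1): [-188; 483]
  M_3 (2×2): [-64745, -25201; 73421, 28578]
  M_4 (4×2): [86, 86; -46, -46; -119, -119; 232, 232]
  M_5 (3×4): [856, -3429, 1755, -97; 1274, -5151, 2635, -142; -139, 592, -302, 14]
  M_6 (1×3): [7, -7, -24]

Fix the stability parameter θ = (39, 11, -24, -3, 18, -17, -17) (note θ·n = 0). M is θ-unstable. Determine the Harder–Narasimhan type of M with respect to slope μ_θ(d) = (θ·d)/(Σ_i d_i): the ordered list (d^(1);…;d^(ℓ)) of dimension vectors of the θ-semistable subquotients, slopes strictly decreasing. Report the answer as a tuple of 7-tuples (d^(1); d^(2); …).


Interval decomposition of M: I[1,6], I[3,4], I[5,5], I[5,6], I[5,7].
HN type (ℓ=6): μ^(1)=18; μ^(2)=4; μ^(3)=1/2; μ^(4)=-3; μ^(5)=-16/3; μ^(6)=-24

((0, 0, 0, 0, 1, 0, 0); (1, 1, 1, 1, 1, 1, 0); (0, 0, 0, 0, 1, 1, 0); (0, 0, 0, 1, 0, 0, 0); (0, 0, 0, 0, 1, 1, 1); (0, 0, 1, 0, 0, 0, 0))


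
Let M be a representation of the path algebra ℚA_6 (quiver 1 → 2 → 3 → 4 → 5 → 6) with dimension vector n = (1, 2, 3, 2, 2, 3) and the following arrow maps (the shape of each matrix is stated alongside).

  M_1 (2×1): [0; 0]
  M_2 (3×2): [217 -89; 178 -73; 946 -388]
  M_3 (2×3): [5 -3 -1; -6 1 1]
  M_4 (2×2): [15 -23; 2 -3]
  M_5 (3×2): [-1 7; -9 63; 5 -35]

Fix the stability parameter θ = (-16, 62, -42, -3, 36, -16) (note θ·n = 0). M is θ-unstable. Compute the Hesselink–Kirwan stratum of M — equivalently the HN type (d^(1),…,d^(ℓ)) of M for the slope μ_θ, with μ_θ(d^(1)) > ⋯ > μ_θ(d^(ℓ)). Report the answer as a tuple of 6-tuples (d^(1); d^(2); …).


Barcode: M ≅ I[1,1], I[2,5], I[2,6], I[3,3], I[6,6]^2. HN layers by μ_θ (5 steps, strictly decreasing):
  μ^(1)=36; μ^(2)=10; μ^(3)=17/3; μ^(4)=-16; μ^(5)=-42

((0, 0, 0, 0, 1, 0); (0, 0, 0, 0, 1, 1); (0, 2, 2, 2, 0, 0); (1, 0, 0, 0, 0, 2); (0, 0, 1, 0, 0, 0))


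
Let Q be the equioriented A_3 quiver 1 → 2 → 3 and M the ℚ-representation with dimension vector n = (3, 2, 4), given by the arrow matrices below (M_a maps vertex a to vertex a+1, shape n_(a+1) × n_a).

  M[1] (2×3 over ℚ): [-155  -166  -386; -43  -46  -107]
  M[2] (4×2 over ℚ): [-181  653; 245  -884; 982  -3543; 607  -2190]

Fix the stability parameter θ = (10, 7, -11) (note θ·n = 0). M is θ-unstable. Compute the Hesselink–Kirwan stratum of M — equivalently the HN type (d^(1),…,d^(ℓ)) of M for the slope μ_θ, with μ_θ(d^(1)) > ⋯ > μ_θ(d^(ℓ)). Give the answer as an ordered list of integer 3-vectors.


Interval decomposition of M: I[1,1], I[1,3]^2, I[3,3]^2.
HN type (ℓ=3): μ^(1)=10; μ^(2)=2; μ^(3)=-11

((1, 0, 0); (2, 2, 2); (0, 0, 2))


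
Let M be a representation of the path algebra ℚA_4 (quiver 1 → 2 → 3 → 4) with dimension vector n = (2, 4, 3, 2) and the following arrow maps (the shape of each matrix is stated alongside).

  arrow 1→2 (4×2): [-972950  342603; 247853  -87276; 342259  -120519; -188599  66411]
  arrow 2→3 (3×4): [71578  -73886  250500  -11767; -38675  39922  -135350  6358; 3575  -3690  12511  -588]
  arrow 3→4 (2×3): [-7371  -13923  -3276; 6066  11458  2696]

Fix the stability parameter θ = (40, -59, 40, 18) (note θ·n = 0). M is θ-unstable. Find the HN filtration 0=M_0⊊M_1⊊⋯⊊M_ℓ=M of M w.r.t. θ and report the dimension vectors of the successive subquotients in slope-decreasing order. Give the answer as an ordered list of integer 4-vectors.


Interval decomposition of M: I[1,3], I[1,4], I[2,2], I[2,3], I[4,4].
HN type (ℓ=5): μ^(1)=40; μ^(2)=29; μ^(3)=18; μ^(4)=-19/2; μ^(5)=-59

((0, 0, 2, 0); (0, 0, 1, 1); (0, 0, 0, 1); (2, 2, 0, 0); (0, 2, 0, 0))


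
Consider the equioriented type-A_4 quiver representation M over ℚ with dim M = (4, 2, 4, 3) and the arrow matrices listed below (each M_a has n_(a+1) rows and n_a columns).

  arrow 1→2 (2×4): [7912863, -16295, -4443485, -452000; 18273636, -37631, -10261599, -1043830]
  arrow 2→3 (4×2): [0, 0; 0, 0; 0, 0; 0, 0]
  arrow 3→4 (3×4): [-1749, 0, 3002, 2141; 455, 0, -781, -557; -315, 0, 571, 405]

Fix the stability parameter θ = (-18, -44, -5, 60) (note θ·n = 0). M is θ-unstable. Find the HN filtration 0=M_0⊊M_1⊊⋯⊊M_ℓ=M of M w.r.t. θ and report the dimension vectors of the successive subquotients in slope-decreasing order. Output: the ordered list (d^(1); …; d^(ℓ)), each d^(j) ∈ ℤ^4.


Interval decomposition of M: I[1,1]^2, I[1,2]^2, I[3,3], I[3,4]^3.
HN type (ℓ=4): μ^(1)=60; μ^(2)=-5; μ^(3)=-18; μ^(4)=-31

((0, 0, 0, 3); (0, 0, 4, 0); (2, 0, 0, 0); (2, 2, 0, 0))


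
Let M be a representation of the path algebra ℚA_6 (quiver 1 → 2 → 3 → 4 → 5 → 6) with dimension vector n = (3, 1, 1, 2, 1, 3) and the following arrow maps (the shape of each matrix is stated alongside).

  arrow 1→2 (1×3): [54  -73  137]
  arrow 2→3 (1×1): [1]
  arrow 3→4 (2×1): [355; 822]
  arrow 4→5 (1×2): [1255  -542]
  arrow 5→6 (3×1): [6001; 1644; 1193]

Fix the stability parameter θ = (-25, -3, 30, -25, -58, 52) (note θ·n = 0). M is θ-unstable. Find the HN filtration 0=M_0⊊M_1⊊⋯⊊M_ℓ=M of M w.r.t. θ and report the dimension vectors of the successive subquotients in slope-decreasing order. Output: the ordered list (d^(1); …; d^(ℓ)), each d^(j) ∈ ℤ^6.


Interval decomposition of M: I[1,1]^2, I[1,6], I[4,4], I[6,6]^2.
HN type (ℓ=3): μ^(1)=52; μ^(2)=-14; μ^(3)=-25

((0, 0, 0, 0, 0, 3); (0, 1, 1, 1, 1, 0); (3, 0, 0, 1, 0, 0))


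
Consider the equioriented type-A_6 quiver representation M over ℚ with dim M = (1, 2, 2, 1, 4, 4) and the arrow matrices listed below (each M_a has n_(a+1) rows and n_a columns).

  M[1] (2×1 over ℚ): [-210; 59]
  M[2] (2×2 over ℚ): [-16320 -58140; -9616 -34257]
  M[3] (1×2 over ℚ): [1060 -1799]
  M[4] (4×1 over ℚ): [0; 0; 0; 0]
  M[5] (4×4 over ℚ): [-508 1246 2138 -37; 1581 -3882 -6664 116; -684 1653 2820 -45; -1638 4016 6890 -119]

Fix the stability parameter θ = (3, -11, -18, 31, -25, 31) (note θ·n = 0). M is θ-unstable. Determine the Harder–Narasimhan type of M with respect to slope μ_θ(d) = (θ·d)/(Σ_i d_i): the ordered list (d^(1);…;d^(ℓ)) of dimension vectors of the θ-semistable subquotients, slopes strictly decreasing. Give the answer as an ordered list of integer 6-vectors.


Interval decomposition of M: I[1,4], I[2,2], I[3,3], I[5,5], I[5,6]^3, I[6,6].
HN type (ℓ=5): μ^(1)=31; μ^(2)=-26/3; μ^(3)=-11; μ^(4)=-18; μ^(5)=-25

((0, 0, 0, 1, 0, 4); (1, 1, 1, 0, 0, 0); (0, 1, 0, 0, 0, 0); (0, 0, 1, 0, 0, 0); (0, 0, 0, 0, 4, 0))


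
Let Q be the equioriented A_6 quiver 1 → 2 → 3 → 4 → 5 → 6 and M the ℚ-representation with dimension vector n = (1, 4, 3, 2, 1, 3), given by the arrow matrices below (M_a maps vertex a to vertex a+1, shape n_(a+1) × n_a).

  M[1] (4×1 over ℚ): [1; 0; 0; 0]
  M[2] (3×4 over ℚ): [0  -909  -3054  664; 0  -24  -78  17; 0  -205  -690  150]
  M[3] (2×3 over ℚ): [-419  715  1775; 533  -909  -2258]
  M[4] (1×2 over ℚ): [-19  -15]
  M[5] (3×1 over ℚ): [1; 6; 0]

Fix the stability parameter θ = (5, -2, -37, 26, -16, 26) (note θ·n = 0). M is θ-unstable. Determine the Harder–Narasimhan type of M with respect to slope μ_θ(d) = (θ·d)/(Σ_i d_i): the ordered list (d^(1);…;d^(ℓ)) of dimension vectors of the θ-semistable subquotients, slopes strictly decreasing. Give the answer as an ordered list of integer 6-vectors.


Interval decomposition of M: I[1,2], I[2,2], I[2,4], I[2,6], I[3,3], I[6,6]^2.
HN type (ℓ=6): μ^(1)=26; μ^(2)=5; μ^(3)=3/2; μ^(4)=-2; μ^(5)=-39/2; μ^(6)=-37

((0, 0, 0, 1, 0, 3); (0, 0, 0, 1, 1, 0); (1, 1, 0, 0, 0, 0); (0, 1, 0, 0, 0, 0); (0, 2, 2, 0, 0, 0); (0, 0, 1, 0, 0, 0))


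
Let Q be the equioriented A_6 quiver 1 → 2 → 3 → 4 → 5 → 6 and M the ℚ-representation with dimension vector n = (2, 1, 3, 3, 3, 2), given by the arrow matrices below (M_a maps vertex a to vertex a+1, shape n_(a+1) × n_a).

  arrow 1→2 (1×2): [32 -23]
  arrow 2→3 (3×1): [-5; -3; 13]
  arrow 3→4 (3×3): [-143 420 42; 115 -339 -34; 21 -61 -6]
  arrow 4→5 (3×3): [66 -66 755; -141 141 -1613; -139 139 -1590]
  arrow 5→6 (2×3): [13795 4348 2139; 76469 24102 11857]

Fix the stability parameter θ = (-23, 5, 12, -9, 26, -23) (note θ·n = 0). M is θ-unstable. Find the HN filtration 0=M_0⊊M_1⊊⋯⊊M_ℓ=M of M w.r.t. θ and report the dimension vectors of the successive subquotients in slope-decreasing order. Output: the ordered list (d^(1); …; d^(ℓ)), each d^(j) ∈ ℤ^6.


Barcode: M ≅ I[1,1], I[1,6], I[3,4], I[3,5], I[5,6]. HN layers by μ_θ (4 steps, strictly decreasing):
  μ^(1)=26; μ^(2)=11/5; μ^(3)=3/2; μ^(4)=-23

((0, 0, 0, 0, 1, 0); (0, 1, 1, 1, 1, 1); (0, 0, 2, 2, 1, 1); (2, 0, 0, 0, 0, 0))


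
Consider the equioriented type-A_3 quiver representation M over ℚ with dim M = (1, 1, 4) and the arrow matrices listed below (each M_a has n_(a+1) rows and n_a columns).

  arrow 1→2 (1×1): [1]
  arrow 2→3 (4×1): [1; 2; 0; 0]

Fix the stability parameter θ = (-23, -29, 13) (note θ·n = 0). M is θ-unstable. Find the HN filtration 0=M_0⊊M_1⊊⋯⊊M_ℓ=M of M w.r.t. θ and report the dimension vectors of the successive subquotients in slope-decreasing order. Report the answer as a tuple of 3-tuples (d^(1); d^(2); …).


Interval decomposition of M: I[1,3], I[3,3]^3.
HN type (ℓ=2): μ^(1)=13; μ^(2)=-26

((0, 0, 4); (1, 1, 0))


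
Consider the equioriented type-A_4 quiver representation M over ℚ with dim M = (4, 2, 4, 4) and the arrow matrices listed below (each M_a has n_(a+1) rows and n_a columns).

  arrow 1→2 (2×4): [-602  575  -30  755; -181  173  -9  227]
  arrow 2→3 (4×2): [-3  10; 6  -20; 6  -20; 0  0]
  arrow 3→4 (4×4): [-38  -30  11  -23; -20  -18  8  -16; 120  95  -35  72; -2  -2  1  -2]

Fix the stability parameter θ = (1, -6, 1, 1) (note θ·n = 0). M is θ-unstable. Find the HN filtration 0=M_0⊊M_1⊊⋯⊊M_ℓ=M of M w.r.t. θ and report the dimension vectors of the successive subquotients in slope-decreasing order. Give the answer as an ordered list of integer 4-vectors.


Barcode: M ≅ I[1,1]^2, I[1,2], I[1,3], I[3,4]^3, I[4,4]. HN layers by μ_θ (2 steps, strictly decreasing):
  μ^(1)=1; μ^(2)=-5/2

((2, 0, 4, 4); (2, 2, 0, 0))


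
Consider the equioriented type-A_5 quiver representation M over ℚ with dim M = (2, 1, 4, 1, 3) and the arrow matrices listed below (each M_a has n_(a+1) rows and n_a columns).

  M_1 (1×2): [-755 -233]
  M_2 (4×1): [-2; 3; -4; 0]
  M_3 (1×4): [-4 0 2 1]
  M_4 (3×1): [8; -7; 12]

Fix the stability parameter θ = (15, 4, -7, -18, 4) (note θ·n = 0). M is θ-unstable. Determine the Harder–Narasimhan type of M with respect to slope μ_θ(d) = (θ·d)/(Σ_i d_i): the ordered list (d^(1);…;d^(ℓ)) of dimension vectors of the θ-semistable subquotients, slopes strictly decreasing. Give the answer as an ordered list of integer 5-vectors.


Via rank(M_{q-1}∘⋯∘M_p): M ≅ I[1,1], I[1,3], I[3,3]^2, I[3,5], I[5,5]^2.
μ_θ-semistable layers: μ^(1)=15; μ^(2)=4; μ^(3)=-7; μ^(4)=-25/2

((1, 0, 0, 0, 0); (1, 1, 1, 0, 3); (0, 0, 2, 0, 0); (0, 0, 1, 1, 0))


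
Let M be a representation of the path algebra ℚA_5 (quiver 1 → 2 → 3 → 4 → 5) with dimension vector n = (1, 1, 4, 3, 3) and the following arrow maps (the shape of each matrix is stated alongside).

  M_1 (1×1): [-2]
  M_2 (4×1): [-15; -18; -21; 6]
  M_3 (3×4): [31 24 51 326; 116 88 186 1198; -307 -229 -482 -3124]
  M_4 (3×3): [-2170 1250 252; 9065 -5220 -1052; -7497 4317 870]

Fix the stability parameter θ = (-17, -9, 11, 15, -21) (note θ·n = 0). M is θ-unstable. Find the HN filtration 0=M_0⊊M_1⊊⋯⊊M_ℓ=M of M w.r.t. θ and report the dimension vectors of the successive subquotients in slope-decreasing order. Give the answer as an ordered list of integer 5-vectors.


Barcode: M ≅ I[1,4], I[3,3], I[3,5]^2, I[5,5]. HN layers by μ_θ (6 steps, strictly decreasing):
  μ^(1)=15; μ^(2)=11; μ^(3)=5/3; μ^(4)=-9; μ^(5)=-17; μ^(6)=-21

((0, 0, 0, 1, 0); (0, 0, 2, 0, 0); (0, 0, 2, 2, 2); (0, 1, 0, 0, 0); (1, 0, 0, 0, 0); (0, 0, 0, 0, 1))


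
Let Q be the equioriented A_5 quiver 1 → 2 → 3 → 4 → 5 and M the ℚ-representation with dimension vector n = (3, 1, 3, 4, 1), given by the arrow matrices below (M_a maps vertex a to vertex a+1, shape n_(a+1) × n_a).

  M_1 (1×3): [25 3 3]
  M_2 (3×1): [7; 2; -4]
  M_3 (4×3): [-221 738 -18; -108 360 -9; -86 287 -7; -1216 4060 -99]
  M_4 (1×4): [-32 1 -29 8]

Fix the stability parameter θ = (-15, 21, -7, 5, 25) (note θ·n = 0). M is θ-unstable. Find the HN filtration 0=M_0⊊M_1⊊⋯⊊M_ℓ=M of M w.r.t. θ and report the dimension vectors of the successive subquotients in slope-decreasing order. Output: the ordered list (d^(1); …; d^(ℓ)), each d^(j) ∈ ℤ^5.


Interval decomposition of M: I[1,1]^2, I[1,4], I[3,4], I[3,5], I[4,4].
HN type (ℓ=5): μ^(1)=25; μ^(2)=19/3; μ^(3)=5; μ^(4)=-7; μ^(5)=-15

((0, 0, 0, 0, 1); (0, 1, 1, 1, 0); (0, 0, 0, 3, 0); (0, 0, 2, 0, 0); (3, 0, 0, 0, 0))
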